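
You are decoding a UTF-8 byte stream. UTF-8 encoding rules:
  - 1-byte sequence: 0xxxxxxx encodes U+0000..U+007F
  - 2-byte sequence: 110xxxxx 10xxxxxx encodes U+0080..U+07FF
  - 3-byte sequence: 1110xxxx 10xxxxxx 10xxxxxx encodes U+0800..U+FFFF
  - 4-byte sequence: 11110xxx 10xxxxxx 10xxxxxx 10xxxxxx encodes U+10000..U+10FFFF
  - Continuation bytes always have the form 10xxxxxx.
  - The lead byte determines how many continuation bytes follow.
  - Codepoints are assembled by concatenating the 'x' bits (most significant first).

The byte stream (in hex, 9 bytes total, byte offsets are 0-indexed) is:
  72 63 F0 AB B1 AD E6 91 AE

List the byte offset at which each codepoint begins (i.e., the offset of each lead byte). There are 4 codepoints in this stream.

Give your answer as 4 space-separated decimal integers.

Answer: 0 1 2 6

Derivation:
Byte[0]=72: 1-byte ASCII. cp=U+0072
Byte[1]=63: 1-byte ASCII. cp=U+0063
Byte[2]=F0: 4-byte lead, need 3 cont bytes. acc=0x0
Byte[3]=AB: continuation. acc=(acc<<6)|0x2B=0x2B
Byte[4]=B1: continuation. acc=(acc<<6)|0x31=0xAF1
Byte[5]=AD: continuation. acc=(acc<<6)|0x2D=0x2BC6D
Completed: cp=U+2BC6D (starts at byte 2)
Byte[6]=E6: 3-byte lead, need 2 cont bytes. acc=0x6
Byte[7]=91: continuation. acc=(acc<<6)|0x11=0x191
Byte[8]=AE: continuation. acc=(acc<<6)|0x2E=0x646E
Completed: cp=U+646E (starts at byte 6)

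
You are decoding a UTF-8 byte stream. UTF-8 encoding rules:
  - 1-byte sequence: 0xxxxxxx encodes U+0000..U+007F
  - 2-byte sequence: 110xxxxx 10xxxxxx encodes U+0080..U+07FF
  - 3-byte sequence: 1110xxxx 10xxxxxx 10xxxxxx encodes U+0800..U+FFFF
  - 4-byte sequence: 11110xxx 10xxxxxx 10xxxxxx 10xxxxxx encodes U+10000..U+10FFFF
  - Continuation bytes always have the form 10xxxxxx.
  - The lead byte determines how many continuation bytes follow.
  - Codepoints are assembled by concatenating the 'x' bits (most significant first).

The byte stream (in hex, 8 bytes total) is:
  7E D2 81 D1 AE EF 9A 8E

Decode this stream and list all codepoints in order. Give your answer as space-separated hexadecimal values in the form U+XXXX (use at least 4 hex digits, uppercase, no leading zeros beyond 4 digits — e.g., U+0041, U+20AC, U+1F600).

Answer: U+007E U+0481 U+046E U+F68E

Derivation:
Byte[0]=7E: 1-byte ASCII. cp=U+007E
Byte[1]=D2: 2-byte lead, need 1 cont bytes. acc=0x12
Byte[2]=81: continuation. acc=(acc<<6)|0x01=0x481
Completed: cp=U+0481 (starts at byte 1)
Byte[3]=D1: 2-byte lead, need 1 cont bytes. acc=0x11
Byte[4]=AE: continuation. acc=(acc<<6)|0x2E=0x46E
Completed: cp=U+046E (starts at byte 3)
Byte[5]=EF: 3-byte lead, need 2 cont bytes. acc=0xF
Byte[6]=9A: continuation. acc=(acc<<6)|0x1A=0x3DA
Byte[7]=8E: continuation. acc=(acc<<6)|0x0E=0xF68E
Completed: cp=U+F68E (starts at byte 5)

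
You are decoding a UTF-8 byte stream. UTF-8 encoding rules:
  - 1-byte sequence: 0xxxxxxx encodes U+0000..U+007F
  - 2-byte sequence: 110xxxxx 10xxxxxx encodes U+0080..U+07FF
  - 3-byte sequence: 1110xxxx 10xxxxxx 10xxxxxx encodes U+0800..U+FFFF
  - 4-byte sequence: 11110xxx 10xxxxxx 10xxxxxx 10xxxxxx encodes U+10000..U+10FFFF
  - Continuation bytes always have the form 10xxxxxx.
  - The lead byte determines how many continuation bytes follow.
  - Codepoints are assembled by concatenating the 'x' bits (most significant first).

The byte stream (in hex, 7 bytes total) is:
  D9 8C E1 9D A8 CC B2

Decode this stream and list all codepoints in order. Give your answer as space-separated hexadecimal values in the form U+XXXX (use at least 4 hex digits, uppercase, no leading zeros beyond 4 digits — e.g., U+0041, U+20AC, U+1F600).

Answer: U+064C U+1768 U+0332

Derivation:
Byte[0]=D9: 2-byte lead, need 1 cont bytes. acc=0x19
Byte[1]=8C: continuation. acc=(acc<<6)|0x0C=0x64C
Completed: cp=U+064C (starts at byte 0)
Byte[2]=E1: 3-byte lead, need 2 cont bytes. acc=0x1
Byte[3]=9D: continuation. acc=(acc<<6)|0x1D=0x5D
Byte[4]=A8: continuation. acc=(acc<<6)|0x28=0x1768
Completed: cp=U+1768 (starts at byte 2)
Byte[5]=CC: 2-byte lead, need 1 cont bytes. acc=0xC
Byte[6]=B2: continuation. acc=(acc<<6)|0x32=0x332
Completed: cp=U+0332 (starts at byte 5)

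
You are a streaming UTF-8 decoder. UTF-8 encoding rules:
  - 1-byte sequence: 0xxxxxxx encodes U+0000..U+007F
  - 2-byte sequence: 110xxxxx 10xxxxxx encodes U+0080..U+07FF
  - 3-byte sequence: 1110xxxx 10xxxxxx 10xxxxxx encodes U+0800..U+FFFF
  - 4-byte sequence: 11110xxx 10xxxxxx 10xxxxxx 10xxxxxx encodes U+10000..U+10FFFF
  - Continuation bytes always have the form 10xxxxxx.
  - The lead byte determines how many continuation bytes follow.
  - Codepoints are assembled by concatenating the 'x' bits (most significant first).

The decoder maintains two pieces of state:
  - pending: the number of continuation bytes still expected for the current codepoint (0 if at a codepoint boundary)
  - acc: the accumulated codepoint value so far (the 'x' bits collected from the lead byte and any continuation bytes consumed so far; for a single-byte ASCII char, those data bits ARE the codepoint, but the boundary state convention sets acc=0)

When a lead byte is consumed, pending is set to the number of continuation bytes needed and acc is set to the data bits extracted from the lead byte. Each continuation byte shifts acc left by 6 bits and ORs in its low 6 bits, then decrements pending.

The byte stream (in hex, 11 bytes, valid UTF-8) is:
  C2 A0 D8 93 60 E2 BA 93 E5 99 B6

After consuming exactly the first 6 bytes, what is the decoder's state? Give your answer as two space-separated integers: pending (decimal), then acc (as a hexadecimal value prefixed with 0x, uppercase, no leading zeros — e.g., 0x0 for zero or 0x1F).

Byte[0]=C2: 2-byte lead. pending=1, acc=0x2
Byte[1]=A0: continuation. acc=(acc<<6)|0x20=0xA0, pending=0
Byte[2]=D8: 2-byte lead. pending=1, acc=0x18
Byte[3]=93: continuation. acc=(acc<<6)|0x13=0x613, pending=0
Byte[4]=60: 1-byte. pending=0, acc=0x0
Byte[5]=E2: 3-byte lead. pending=2, acc=0x2

Answer: 2 0x2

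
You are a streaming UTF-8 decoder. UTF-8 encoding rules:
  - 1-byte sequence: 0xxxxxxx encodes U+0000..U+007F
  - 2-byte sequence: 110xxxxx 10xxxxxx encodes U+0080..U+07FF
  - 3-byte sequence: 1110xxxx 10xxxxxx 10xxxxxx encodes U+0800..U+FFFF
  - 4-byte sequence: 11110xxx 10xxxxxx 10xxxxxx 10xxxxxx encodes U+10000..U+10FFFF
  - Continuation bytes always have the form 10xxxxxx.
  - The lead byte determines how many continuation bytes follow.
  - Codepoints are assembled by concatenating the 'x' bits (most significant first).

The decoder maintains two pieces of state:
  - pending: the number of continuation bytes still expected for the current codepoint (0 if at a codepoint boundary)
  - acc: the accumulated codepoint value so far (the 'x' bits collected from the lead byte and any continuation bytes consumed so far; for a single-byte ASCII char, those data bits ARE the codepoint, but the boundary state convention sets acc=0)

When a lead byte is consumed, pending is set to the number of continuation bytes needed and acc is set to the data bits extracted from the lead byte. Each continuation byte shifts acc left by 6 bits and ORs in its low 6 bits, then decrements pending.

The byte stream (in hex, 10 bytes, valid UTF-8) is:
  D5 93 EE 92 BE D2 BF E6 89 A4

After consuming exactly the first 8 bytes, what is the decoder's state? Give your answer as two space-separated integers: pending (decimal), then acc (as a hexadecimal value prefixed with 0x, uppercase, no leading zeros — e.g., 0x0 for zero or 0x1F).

Answer: 2 0x6

Derivation:
Byte[0]=D5: 2-byte lead. pending=1, acc=0x15
Byte[1]=93: continuation. acc=(acc<<6)|0x13=0x553, pending=0
Byte[2]=EE: 3-byte lead. pending=2, acc=0xE
Byte[3]=92: continuation. acc=(acc<<6)|0x12=0x392, pending=1
Byte[4]=BE: continuation. acc=(acc<<6)|0x3E=0xE4BE, pending=0
Byte[5]=D2: 2-byte lead. pending=1, acc=0x12
Byte[6]=BF: continuation. acc=(acc<<6)|0x3F=0x4BF, pending=0
Byte[7]=E6: 3-byte lead. pending=2, acc=0x6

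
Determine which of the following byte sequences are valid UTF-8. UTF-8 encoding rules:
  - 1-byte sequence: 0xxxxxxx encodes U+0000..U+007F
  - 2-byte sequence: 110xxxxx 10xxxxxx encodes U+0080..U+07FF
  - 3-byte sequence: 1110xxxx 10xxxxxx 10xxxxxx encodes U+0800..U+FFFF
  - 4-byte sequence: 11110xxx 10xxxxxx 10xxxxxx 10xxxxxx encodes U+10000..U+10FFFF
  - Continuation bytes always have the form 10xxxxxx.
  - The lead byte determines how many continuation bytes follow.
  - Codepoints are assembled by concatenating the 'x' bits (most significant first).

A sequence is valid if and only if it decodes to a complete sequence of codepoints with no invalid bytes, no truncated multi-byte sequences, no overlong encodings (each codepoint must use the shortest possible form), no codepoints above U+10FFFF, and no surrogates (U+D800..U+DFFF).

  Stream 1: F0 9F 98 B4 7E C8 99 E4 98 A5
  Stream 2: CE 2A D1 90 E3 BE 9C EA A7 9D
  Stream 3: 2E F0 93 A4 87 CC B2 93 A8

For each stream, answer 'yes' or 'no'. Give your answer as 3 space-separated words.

Stream 1: decodes cleanly. VALID
Stream 2: error at byte offset 1. INVALID
Stream 3: error at byte offset 7. INVALID

Answer: yes no no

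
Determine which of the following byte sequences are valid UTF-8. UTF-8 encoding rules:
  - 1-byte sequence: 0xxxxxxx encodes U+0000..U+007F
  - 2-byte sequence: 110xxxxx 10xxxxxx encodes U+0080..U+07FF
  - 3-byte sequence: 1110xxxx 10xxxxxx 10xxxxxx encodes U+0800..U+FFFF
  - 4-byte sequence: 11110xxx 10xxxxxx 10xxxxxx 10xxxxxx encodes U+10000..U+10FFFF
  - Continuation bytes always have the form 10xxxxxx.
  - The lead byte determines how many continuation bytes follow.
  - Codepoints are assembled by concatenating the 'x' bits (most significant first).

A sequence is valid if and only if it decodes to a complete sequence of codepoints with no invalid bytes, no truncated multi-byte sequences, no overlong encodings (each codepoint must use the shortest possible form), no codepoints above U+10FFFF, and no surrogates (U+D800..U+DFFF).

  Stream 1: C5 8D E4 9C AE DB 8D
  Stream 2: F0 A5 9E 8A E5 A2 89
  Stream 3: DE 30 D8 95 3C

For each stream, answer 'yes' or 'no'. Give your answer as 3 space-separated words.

Stream 1: decodes cleanly. VALID
Stream 2: decodes cleanly. VALID
Stream 3: error at byte offset 1. INVALID

Answer: yes yes no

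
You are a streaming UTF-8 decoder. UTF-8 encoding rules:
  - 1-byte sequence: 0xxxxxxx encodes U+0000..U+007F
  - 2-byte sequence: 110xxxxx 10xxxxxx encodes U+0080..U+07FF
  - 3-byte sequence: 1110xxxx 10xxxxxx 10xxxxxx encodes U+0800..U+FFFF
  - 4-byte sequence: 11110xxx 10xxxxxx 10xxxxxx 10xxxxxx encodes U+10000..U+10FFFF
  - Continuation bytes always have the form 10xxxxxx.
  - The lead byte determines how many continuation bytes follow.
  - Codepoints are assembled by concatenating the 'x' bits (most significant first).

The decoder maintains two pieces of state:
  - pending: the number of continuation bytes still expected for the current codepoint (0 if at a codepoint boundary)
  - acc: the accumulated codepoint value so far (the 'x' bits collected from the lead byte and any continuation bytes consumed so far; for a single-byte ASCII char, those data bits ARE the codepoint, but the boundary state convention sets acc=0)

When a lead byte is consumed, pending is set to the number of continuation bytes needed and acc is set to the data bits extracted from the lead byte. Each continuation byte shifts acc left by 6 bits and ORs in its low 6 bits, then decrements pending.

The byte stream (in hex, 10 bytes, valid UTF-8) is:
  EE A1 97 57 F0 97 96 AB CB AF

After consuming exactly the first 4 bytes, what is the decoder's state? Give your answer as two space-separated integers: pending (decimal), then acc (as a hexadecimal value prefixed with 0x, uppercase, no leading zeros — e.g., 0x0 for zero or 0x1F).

Byte[0]=EE: 3-byte lead. pending=2, acc=0xE
Byte[1]=A1: continuation. acc=(acc<<6)|0x21=0x3A1, pending=1
Byte[2]=97: continuation. acc=(acc<<6)|0x17=0xE857, pending=0
Byte[3]=57: 1-byte. pending=0, acc=0x0

Answer: 0 0x0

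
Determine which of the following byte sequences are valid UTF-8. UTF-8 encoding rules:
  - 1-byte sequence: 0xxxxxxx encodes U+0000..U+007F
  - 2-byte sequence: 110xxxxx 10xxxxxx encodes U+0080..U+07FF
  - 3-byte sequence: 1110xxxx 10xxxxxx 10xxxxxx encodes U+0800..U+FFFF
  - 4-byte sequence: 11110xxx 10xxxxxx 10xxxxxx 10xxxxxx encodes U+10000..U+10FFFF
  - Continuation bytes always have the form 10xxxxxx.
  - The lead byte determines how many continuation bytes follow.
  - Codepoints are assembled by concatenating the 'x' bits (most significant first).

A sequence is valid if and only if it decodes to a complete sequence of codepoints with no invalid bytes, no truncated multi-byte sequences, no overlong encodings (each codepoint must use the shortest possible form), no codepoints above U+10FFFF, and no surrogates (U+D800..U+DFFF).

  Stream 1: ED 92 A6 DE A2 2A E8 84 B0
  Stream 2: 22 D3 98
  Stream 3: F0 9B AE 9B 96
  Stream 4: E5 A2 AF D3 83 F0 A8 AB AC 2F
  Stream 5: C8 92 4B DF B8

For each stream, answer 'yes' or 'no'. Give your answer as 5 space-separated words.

Answer: yes yes no yes yes

Derivation:
Stream 1: decodes cleanly. VALID
Stream 2: decodes cleanly. VALID
Stream 3: error at byte offset 4. INVALID
Stream 4: decodes cleanly. VALID
Stream 5: decodes cleanly. VALID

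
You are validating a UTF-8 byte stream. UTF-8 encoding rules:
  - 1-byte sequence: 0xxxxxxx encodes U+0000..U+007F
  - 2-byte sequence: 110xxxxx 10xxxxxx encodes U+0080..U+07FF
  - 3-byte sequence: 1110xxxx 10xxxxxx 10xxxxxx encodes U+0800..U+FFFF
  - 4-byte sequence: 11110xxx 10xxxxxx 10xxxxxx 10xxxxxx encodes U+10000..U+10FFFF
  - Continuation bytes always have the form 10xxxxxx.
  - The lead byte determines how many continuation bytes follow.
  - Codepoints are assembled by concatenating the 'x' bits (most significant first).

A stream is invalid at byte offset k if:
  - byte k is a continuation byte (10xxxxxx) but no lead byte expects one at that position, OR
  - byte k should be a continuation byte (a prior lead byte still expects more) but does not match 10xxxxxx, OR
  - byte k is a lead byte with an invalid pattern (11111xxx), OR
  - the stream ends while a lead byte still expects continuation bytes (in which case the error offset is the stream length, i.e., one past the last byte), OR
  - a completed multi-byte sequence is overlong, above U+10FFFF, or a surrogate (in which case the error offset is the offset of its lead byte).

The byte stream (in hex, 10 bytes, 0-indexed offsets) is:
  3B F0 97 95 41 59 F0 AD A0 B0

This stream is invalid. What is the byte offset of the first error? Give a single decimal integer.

Byte[0]=3B: 1-byte ASCII. cp=U+003B
Byte[1]=F0: 4-byte lead, need 3 cont bytes. acc=0x0
Byte[2]=97: continuation. acc=(acc<<6)|0x17=0x17
Byte[3]=95: continuation. acc=(acc<<6)|0x15=0x5D5
Byte[4]=41: expected 10xxxxxx continuation. INVALID

Answer: 4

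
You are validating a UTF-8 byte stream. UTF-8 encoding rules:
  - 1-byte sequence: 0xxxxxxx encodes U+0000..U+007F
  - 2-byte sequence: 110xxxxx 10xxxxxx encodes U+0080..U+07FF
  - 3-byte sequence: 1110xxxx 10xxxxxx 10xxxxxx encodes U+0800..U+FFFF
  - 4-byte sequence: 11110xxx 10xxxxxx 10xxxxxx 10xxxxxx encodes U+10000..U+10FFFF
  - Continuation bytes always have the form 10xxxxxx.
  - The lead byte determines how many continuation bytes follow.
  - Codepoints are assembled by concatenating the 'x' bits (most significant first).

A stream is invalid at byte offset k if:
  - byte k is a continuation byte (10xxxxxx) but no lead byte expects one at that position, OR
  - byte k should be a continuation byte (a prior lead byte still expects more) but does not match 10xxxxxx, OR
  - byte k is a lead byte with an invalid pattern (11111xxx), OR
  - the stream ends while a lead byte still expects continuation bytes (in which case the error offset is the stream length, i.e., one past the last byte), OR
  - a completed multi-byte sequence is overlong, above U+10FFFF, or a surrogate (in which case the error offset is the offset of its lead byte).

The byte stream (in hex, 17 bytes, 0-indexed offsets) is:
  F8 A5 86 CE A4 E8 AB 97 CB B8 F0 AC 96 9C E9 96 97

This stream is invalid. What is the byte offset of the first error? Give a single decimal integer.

Answer: 0

Derivation:
Byte[0]=F8: INVALID lead byte (not 0xxx/110x/1110/11110)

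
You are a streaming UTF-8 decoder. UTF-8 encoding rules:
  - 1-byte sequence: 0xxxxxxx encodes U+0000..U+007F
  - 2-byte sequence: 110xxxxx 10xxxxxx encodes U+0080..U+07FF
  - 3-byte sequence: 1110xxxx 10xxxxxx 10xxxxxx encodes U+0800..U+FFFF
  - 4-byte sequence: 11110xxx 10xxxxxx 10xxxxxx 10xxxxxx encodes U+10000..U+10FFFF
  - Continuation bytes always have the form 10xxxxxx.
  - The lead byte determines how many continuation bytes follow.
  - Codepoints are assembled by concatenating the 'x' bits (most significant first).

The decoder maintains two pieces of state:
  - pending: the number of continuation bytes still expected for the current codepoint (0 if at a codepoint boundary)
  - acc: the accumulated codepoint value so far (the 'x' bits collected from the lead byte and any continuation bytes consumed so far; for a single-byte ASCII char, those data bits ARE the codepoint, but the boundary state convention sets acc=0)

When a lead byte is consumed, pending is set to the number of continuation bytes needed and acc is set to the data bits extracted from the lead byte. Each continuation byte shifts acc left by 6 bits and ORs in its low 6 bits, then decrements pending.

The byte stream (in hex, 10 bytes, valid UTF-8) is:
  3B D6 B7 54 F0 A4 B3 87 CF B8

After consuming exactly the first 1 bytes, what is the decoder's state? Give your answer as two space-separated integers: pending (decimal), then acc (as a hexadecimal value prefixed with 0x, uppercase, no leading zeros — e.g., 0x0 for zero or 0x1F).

Byte[0]=3B: 1-byte. pending=0, acc=0x0

Answer: 0 0x0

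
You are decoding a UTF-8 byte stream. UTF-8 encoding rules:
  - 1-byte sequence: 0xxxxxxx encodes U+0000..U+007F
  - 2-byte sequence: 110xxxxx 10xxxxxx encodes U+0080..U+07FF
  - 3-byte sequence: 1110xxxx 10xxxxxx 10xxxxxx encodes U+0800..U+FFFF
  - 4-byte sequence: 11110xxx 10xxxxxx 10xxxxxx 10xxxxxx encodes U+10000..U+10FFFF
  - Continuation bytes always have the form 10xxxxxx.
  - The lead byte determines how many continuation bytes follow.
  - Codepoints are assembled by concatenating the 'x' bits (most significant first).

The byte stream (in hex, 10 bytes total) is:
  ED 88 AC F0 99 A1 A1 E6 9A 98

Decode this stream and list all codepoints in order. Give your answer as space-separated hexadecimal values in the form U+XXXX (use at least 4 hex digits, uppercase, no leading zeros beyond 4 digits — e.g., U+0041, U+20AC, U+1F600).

Byte[0]=ED: 3-byte lead, need 2 cont bytes. acc=0xD
Byte[1]=88: continuation. acc=(acc<<6)|0x08=0x348
Byte[2]=AC: continuation. acc=(acc<<6)|0x2C=0xD22C
Completed: cp=U+D22C (starts at byte 0)
Byte[3]=F0: 4-byte lead, need 3 cont bytes. acc=0x0
Byte[4]=99: continuation. acc=(acc<<6)|0x19=0x19
Byte[5]=A1: continuation. acc=(acc<<6)|0x21=0x661
Byte[6]=A1: continuation. acc=(acc<<6)|0x21=0x19861
Completed: cp=U+19861 (starts at byte 3)
Byte[7]=E6: 3-byte lead, need 2 cont bytes. acc=0x6
Byte[8]=9A: continuation. acc=(acc<<6)|0x1A=0x19A
Byte[9]=98: continuation. acc=(acc<<6)|0x18=0x6698
Completed: cp=U+6698 (starts at byte 7)

Answer: U+D22C U+19861 U+6698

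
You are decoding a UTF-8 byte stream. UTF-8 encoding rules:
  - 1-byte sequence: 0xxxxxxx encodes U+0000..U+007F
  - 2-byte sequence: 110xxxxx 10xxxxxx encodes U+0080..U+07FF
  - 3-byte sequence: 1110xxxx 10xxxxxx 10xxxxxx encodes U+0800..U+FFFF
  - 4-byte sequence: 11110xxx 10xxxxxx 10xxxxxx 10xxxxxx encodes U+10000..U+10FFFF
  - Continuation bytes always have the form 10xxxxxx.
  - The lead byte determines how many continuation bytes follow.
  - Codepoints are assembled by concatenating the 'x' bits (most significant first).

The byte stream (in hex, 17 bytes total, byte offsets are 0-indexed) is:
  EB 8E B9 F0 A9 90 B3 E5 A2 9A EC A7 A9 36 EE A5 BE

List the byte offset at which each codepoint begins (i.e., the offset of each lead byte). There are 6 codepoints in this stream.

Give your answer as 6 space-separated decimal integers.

Answer: 0 3 7 10 13 14

Derivation:
Byte[0]=EB: 3-byte lead, need 2 cont bytes. acc=0xB
Byte[1]=8E: continuation. acc=(acc<<6)|0x0E=0x2CE
Byte[2]=B9: continuation. acc=(acc<<6)|0x39=0xB3B9
Completed: cp=U+B3B9 (starts at byte 0)
Byte[3]=F0: 4-byte lead, need 3 cont bytes. acc=0x0
Byte[4]=A9: continuation. acc=(acc<<6)|0x29=0x29
Byte[5]=90: continuation. acc=(acc<<6)|0x10=0xA50
Byte[6]=B3: continuation. acc=(acc<<6)|0x33=0x29433
Completed: cp=U+29433 (starts at byte 3)
Byte[7]=E5: 3-byte lead, need 2 cont bytes. acc=0x5
Byte[8]=A2: continuation. acc=(acc<<6)|0x22=0x162
Byte[9]=9A: continuation. acc=(acc<<6)|0x1A=0x589A
Completed: cp=U+589A (starts at byte 7)
Byte[10]=EC: 3-byte lead, need 2 cont bytes. acc=0xC
Byte[11]=A7: continuation. acc=(acc<<6)|0x27=0x327
Byte[12]=A9: continuation. acc=(acc<<6)|0x29=0xC9E9
Completed: cp=U+C9E9 (starts at byte 10)
Byte[13]=36: 1-byte ASCII. cp=U+0036
Byte[14]=EE: 3-byte lead, need 2 cont bytes. acc=0xE
Byte[15]=A5: continuation. acc=(acc<<6)|0x25=0x3A5
Byte[16]=BE: continuation. acc=(acc<<6)|0x3E=0xE97E
Completed: cp=U+E97E (starts at byte 14)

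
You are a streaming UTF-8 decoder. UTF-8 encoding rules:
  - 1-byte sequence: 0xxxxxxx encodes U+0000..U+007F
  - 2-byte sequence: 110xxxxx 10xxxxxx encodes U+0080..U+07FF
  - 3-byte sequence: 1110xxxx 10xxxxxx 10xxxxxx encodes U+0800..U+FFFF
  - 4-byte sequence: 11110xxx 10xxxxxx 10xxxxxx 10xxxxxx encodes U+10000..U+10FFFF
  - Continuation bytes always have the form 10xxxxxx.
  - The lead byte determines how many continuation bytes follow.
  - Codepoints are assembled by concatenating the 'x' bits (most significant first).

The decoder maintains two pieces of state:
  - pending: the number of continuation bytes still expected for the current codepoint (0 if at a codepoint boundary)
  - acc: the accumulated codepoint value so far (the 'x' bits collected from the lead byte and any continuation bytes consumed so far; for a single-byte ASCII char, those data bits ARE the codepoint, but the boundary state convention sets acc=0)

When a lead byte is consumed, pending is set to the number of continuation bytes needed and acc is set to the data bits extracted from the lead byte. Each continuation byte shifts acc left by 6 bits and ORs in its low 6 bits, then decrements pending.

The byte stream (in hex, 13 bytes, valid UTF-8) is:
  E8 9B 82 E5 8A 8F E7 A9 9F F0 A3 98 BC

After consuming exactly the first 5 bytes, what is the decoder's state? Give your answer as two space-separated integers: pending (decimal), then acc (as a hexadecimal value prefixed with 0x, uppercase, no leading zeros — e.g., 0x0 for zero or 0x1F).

Byte[0]=E8: 3-byte lead. pending=2, acc=0x8
Byte[1]=9B: continuation. acc=(acc<<6)|0x1B=0x21B, pending=1
Byte[2]=82: continuation. acc=(acc<<6)|0x02=0x86C2, pending=0
Byte[3]=E5: 3-byte lead. pending=2, acc=0x5
Byte[4]=8A: continuation. acc=(acc<<6)|0x0A=0x14A, pending=1

Answer: 1 0x14A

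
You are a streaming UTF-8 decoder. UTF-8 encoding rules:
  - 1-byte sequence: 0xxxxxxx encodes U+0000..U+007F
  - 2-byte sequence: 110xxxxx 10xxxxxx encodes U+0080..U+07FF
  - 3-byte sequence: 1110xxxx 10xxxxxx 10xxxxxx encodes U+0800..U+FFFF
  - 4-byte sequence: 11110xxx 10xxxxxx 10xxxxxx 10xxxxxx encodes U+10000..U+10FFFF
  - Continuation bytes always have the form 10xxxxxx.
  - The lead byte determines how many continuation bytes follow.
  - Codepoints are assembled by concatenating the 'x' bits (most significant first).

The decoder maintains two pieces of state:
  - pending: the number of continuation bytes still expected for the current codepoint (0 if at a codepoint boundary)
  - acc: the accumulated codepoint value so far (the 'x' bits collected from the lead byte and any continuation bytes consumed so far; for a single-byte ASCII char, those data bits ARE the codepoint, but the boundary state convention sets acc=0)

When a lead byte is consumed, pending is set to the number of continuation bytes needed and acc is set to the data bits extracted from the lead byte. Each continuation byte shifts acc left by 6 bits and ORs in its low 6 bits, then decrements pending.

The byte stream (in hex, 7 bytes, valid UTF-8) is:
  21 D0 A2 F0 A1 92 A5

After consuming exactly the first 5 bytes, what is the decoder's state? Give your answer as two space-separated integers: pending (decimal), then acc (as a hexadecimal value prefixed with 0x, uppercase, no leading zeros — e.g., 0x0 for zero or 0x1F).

Byte[0]=21: 1-byte. pending=0, acc=0x0
Byte[1]=D0: 2-byte lead. pending=1, acc=0x10
Byte[2]=A2: continuation. acc=(acc<<6)|0x22=0x422, pending=0
Byte[3]=F0: 4-byte lead. pending=3, acc=0x0
Byte[4]=A1: continuation. acc=(acc<<6)|0x21=0x21, pending=2

Answer: 2 0x21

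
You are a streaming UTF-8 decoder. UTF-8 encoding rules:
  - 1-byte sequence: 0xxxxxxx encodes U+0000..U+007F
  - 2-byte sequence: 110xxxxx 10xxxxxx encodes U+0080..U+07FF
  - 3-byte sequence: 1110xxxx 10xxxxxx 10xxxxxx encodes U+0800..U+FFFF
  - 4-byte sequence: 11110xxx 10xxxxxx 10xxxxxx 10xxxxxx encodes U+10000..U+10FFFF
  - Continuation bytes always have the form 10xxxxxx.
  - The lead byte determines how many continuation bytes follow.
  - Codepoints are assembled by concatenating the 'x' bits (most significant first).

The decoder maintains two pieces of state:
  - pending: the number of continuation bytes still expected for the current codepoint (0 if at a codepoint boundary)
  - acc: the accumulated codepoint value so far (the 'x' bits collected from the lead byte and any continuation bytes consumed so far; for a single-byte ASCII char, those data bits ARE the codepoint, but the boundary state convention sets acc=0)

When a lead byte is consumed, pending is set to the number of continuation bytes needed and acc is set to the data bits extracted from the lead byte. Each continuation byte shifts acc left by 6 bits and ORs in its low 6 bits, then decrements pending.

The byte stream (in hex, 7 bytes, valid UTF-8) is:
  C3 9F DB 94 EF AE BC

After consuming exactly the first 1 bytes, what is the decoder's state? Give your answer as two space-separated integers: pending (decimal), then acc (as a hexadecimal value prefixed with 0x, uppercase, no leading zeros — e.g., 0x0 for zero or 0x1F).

Byte[0]=C3: 2-byte lead. pending=1, acc=0x3

Answer: 1 0x3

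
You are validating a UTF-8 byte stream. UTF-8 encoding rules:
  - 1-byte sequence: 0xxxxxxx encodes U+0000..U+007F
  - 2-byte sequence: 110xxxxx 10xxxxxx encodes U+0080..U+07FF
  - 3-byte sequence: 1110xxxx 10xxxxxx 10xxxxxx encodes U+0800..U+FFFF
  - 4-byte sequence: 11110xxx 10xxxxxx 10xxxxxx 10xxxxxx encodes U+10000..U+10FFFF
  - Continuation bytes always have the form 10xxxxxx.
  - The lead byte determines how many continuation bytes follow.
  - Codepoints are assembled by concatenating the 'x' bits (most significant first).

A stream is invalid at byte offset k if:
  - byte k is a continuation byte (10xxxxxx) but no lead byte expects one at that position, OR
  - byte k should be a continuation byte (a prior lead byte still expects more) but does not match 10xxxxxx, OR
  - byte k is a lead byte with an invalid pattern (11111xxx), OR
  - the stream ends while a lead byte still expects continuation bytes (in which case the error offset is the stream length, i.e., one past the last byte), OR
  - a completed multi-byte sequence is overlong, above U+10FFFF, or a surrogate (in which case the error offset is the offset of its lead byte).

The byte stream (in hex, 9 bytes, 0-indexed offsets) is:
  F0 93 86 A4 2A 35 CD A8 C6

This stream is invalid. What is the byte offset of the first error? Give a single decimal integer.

Answer: 9

Derivation:
Byte[0]=F0: 4-byte lead, need 3 cont bytes. acc=0x0
Byte[1]=93: continuation. acc=(acc<<6)|0x13=0x13
Byte[2]=86: continuation. acc=(acc<<6)|0x06=0x4C6
Byte[3]=A4: continuation. acc=(acc<<6)|0x24=0x131A4
Completed: cp=U+131A4 (starts at byte 0)
Byte[4]=2A: 1-byte ASCII. cp=U+002A
Byte[5]=35: 1-byte ASCII. cp=U+0035
Byte[6]=CD: 2-byte lead, need 1 cont bytes. acc=0xD
Byte[7]=A8: continuation. acc=(acc<<6)|0x28=0x368
Completed: cp=U+0368 (starts at byte 6)
Byte[8]=C6: 2-byte lead, need 1 cont bytes. acc=0x6
Byte[9]: stream ended, expected continuation. INVALID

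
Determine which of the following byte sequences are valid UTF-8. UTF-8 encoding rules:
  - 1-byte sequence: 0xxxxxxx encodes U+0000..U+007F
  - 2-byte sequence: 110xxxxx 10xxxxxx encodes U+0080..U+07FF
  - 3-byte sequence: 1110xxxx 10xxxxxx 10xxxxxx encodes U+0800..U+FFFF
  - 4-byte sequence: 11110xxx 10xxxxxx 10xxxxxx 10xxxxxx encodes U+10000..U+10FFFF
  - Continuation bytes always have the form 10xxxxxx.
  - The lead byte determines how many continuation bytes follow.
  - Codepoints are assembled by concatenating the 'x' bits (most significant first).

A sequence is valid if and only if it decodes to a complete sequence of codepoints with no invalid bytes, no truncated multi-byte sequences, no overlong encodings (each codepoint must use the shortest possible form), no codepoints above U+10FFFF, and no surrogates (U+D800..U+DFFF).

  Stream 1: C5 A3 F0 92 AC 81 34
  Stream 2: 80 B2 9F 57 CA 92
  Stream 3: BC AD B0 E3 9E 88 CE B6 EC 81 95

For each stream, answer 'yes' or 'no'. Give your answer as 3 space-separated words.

Answer: yes no no

Derivation:
Stream 1: decodes cleanly. VALID
Stream 2: error at byte offset 0. INVALID
Stream 3: error at byte offset 0. INVALID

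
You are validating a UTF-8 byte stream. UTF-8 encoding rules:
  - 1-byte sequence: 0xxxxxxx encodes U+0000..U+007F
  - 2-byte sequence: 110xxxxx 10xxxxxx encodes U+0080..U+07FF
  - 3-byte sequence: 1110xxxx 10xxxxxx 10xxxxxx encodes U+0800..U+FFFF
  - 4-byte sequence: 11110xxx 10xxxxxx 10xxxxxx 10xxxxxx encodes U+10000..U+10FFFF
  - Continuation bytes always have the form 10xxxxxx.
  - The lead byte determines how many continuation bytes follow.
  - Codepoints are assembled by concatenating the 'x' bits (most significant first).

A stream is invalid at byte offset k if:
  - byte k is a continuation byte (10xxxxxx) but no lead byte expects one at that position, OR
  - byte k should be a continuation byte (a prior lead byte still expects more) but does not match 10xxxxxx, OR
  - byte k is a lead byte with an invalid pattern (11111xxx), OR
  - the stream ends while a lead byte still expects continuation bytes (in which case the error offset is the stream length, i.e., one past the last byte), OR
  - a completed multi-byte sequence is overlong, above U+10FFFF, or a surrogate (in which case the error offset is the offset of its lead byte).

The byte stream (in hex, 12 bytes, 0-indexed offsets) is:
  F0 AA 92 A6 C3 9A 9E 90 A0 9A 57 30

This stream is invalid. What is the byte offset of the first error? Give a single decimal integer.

Byte[0]=F0: 4-byte lead, need 3 cont bytes. acc=0x0
Byte[1]=AA: continuation. acc=(acc<<6)|0x2A=0x2A
Byte[2]=92: continuation. acc=(acc<<6)|0x12=0xA92
Byte[3]=A6: continuation. acc=(acc<<6)|0x26=0x2A4A6
Completed: cp=U+2A4A6 (starts at byte 0)
Byte[4]=C3: 2-byte lead, need 1 cont bytes. acc=0x3
Byte[5]=9A: continuation. acc=(acc<<6)|0x1A=0xDA
Completed: cp=U+00DA (starts at byte 4)
Byte[6]=9E: INVALID lead byte (not 0xxx/110x/1110/11110)

Answer: 6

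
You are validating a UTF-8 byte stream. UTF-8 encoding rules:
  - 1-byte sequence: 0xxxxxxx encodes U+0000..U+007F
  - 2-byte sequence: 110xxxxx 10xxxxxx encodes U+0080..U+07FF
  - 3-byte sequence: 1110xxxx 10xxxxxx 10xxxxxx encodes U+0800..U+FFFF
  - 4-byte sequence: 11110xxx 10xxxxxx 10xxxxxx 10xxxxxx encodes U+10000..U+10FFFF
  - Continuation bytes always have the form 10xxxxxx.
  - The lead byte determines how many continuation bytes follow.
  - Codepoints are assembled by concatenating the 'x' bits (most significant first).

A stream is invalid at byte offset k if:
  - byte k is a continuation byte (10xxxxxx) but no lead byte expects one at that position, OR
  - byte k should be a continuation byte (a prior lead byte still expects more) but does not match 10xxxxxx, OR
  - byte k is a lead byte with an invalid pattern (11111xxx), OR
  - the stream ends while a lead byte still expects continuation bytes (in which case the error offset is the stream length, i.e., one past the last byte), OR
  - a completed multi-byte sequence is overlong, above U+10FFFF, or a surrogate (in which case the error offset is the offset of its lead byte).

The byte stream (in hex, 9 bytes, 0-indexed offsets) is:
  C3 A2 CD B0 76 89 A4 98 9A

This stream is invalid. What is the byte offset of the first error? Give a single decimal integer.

Byte[0]=C3: 2-byte lead, need 1 cont bytes. acc=0x3
Byte[1]=A2: continuation. acc=(acc<<6)|0x22=0xE2
Completed: cp=U+00E2 (starts at byte 0)
Byte[2]=CD: 2-byte lead, need 1 cont bytes. acc=0xD
Byte[3]=B0: continuation. acc=(acc<<6)|0x30=0x370
Completed: cp=U+0370 (starts at byte 2)
Byte[4]=76: 1-byte ASCII. cp=U+0076
Byte[5]=89: INVALID lead byte (not 0xxx/110x/1110/11110)

Answer: 5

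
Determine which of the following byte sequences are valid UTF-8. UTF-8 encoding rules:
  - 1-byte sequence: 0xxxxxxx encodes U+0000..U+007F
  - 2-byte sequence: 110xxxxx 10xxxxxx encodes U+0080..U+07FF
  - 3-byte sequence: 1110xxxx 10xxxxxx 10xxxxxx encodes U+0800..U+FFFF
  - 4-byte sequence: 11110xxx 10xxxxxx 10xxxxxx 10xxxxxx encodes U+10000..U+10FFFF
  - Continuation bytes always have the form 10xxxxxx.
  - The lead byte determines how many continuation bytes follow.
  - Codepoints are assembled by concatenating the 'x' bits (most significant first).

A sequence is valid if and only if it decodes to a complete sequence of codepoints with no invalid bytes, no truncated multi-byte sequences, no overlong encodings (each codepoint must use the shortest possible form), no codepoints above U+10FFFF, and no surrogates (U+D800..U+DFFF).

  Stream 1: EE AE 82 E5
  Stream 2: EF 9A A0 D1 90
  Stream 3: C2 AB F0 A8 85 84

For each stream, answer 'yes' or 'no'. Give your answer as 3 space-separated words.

Stream 1: error at byte offset 4. INVALID
Stream 2: decodes cleanly. VALID
Stream 3: decodes cleanly. VALID

Answer: no yes yes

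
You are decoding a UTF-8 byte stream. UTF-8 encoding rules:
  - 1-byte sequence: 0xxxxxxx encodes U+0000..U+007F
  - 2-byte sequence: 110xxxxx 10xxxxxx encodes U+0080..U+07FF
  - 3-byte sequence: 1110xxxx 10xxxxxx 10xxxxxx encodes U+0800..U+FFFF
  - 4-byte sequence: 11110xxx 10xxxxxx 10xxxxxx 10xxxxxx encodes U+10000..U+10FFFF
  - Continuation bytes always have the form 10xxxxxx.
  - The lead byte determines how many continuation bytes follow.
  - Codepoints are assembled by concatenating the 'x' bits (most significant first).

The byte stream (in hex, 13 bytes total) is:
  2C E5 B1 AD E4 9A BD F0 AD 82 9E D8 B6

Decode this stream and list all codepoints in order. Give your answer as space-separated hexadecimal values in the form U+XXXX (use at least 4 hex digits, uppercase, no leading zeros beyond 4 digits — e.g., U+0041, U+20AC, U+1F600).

Byte[0]=2C: 1-byte ASCII. cp=U+002C
Byte[1]=E5: 3-byte lead, need 2 cont bytes. acc=0x5
Byte[2]=B1: continuation. acc=(acc<<6)|0x31=0x171
Byte[3]=AD: continuation. acc=(acc<<6)|0x2D=0x5C6D
Completed: cp=U+5C6D (starts at byte 1)
Byte[4]=E4: 3-byte lead, need 2 cont bytes. acc=0x4
Byte[5]=9A: continuation. acc=(acc<<6)|0x1A=0x11A
Byte[6]=BD: continuation. acc=(acc<<6)|0x3D=0x46BD
Completed: cp=U+46BD (starts at byte 4)
Byte[7]=F0: 4-byte lead, need 3 cont bytes. acc=0x0
Byte[8]=AD: continuation. acc=(acc<<6)|0x2D=0x2D
Byte[9]=82: continuation. acc=(acc<<6)|0x02=0xB42
Byte[10]=9E: continuation. acc=(acc<<6)|0x1E=0x2D09E
Completed: cp=U+2D09E (starts at byte 7)
Byte[11]=D8: 2-byte lead, need 1 cont bytes. acc=0x18
Byte[12]=B6: continuation. acc=(acc<<6)|0x36=0x636
Completed: cp=U+0636 (starts at byte 11)

Answer: U+002C U+5C6D U+46BD U+2D09E U+0636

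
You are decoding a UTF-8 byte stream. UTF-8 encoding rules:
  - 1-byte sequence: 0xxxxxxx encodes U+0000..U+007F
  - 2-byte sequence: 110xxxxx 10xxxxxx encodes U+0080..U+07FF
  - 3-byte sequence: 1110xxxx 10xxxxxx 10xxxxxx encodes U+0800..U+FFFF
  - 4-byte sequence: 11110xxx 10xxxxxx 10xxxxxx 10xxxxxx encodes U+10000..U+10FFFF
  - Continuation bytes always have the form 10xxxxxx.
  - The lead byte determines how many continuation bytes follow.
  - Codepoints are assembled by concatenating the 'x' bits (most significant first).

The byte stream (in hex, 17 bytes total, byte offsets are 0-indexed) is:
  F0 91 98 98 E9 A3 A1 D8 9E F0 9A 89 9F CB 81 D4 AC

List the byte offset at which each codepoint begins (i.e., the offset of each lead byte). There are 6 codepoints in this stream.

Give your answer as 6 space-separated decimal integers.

Byte[0]=F0: 4-byte lead, need 3 cont bytes. acc=0x0
Byte[1]=91: continuation. acc=(acc<<6)|0x11=0x11
Byte[2]=98: continuation. acc=(acc<<6)|0x18=0x458
Byte[3]=98: continuation. acc=(acc<<6)|0x18=0x11618
Completed: cp=U+11618 (starts at byte 0)
Byte[4]=E9: 3-byte lead, need 2 cont bytes. acc=0x9
Byte[5]=A3: continuation. acc=(acc<<6)|0x23=0x263
Byte[6]=A1: continuation. acc=(acc<<6)|0x21=0x98E1
Completed: cp=U+98E1 (starts at byte 4)
Byte[7]=D8: 2-byte lead, need 1 cont bytes. acc=0x18
Byte[8]=9E: continuation. acc=(acc<<6)|0x1E=0x61E
Completed: cp=U+061E (starts at byte 7)
Byte[9]=F0: 4-byte lead, need 3 cont bytes. acc=0x0
Byte[10]=9A: continuation. acc=(acc<<6)|0x1A=0x1A
Byte[11]=89: continuation. acc=(acc<<6)|0x09=0x689
Byte[12]=9F: continuation. acc=(acc<<6)|0x1F=0x1A25F
Completed: cp=U+1A25F (starts at byte 9)
Byte[13]=CB: 2-byte lead, need 1 cont bytes. acc=0xB
Byte[14]=81: continuation. acc=(acc<<6)|0x01=0x2C1
Completed: cp=U+02C1 (starts at byte 13)
Byte[15]=D4: 2-byte lead, need 1 cont bytes. acc=0x14
Byte[16]=AC: continuation. acc=(acc<<6)|0x2C=0x52C
Completed: cp=U+052C (starts at byte 15)

Answer: 0 4 7 9 13 15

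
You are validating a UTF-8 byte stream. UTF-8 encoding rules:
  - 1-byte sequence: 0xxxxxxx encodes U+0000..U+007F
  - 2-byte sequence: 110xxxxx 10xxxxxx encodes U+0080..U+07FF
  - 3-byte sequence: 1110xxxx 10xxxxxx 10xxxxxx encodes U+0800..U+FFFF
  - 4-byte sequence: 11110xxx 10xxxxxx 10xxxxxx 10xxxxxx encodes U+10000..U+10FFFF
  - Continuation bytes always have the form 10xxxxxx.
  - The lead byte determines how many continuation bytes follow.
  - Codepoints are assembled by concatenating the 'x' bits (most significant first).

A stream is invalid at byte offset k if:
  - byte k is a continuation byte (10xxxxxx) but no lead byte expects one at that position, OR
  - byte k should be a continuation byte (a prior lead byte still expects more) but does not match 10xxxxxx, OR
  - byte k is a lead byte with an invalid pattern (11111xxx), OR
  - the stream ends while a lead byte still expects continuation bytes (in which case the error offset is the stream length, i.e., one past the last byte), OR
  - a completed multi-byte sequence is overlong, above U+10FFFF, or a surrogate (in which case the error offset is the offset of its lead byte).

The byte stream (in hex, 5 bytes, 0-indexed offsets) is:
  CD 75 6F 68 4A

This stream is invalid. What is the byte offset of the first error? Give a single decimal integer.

Byte[0]=CD: 2-byte lead, need 1 cont bytes. acc=0xD
Byte[1]=75: expected 10xxxxxx continuation. INVALID

Answer: 1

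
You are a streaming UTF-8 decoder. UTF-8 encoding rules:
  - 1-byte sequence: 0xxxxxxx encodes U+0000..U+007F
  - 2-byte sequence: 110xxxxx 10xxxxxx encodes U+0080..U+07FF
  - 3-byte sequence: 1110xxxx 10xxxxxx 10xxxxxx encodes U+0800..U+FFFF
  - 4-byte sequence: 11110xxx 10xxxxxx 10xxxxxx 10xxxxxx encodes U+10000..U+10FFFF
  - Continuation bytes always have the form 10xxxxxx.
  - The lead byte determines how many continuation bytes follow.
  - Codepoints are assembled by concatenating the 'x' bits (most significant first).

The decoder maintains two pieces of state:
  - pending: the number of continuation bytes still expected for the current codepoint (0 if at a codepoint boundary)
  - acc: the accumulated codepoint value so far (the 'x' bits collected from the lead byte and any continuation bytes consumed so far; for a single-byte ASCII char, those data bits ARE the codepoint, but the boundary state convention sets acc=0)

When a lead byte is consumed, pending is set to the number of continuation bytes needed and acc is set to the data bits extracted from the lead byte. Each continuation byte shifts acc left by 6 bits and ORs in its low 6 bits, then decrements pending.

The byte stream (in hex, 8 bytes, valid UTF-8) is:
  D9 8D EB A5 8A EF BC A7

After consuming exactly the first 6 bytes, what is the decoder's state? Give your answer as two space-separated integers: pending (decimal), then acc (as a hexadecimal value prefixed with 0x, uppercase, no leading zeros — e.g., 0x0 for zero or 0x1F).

Byte[0]=D9: 2-byte lead. pending=1, acc=0x19
Byte[1]=8D: continuation. acc=(acc<<6)|0x0D=0x64D, pending=0
Byte[2]=EB: 3-byte lead. pending=2, acc=0xB
Byte[3]=A5: continuation. acc=(acc<<6)|0x25=0x2E5, pending=1
Byte[4]=8A: continuation. acc=(acc<<6)|0x0A=0xB94A, pending=0
Byte[5]=EF: 3-byte lead. pending=2, acc=0xF

Answer: 2 0xF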